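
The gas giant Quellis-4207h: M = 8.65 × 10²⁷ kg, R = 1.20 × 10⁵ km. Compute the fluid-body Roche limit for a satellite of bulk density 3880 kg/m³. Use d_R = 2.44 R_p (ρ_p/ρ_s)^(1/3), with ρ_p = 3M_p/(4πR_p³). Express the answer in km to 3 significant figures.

1.98 × 10⁵ km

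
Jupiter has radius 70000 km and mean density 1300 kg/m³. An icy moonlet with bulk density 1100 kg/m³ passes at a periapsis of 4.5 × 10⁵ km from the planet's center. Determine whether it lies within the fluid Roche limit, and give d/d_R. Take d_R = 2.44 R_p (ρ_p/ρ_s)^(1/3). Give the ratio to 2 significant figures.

outside; d/d_R ≈ 2.5

d_R = 2.44 × (70000 km) × (1300/1100)^(1/3) = 1.806 × 10⁵ km
d/d_R = (4.5 × 10⁵) / (1.806 × 10⁵) = 2.5
Since d/d_R > 1, the body is outside the Roche limit.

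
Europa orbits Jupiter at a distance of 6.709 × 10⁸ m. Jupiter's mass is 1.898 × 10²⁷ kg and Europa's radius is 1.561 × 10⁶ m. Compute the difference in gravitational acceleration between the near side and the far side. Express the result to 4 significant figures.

2.619 × 10⁻³ m/s²

a_tidal = 4GMr/d³
        = 4 × (6.674 × 10⁻¹¹) × (1.898 × 10²⁷) × (1.561 × 10⁶) / (6.709 × 10⁸)³
        = 2.619 × 10⁻³ m/s²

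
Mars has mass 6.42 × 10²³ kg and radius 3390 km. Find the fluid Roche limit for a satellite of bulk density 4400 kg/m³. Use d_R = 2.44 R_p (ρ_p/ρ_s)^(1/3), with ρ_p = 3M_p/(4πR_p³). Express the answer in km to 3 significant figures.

ρ_p = 3M_p/(4πR_p³) = 3 × (6.42 × 10²³) / (4π × (3.39 × 10⁶ m)³) = 3930 kg/m³
d_R = 2.44 × 3390 km × (3930/4400)^(1/3)
    = 7970 km

7970 km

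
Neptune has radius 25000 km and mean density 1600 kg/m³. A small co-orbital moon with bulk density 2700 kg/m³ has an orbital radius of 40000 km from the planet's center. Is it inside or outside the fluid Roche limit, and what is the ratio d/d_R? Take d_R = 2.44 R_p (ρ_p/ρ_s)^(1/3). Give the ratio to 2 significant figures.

inside; d/d_R ≈ 0.78

d_R = 2.44 × (25000 km) × (1600/2700)^(1/3) = 51240 km
d/d_R = (40000) / (51240) = 0.78
Since d/d_R < 1, the body is inside the Roche limit.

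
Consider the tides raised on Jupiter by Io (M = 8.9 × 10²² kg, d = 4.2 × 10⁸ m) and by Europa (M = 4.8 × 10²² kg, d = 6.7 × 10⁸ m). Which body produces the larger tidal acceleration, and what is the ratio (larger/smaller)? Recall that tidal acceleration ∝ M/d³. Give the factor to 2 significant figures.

Io, by a factor of ≈ 7.5

Tidal acceleration ∝ M/d³, so compare M/d³ for each.
Io: (8.9 × 10²²) / (4.2 × 10⁸)³ = 1.201 × 10⁻³
Europa: (4.8 × 10²²) / (6.7 × 10⁸)³ = 1.596 × 10⁻⁴
Ratio (larger/smaller) = 7.5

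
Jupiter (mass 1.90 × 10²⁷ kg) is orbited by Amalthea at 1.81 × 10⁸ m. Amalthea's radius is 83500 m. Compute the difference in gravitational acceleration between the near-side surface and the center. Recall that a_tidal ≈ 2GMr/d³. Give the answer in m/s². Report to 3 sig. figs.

3.57 × 10⁻³ m/s²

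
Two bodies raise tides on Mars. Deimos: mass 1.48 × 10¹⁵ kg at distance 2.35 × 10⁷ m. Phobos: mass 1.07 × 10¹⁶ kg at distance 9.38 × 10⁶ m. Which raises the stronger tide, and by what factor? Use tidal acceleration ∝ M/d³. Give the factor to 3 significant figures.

Phobos, by a factor of ≈ 114

Tidal stretch scales as M/d³; compute that for each body.
Deimos: (1.48 × 10¹⁵) / (2.35 × 10⁷)³ = 1.140 × 10⁻⁷
Phobos: (1.07 × 10¹⁶) / (9.38 × 10⁶)³ = 1.297 × 10⁻⁵
Ratio (larger/smaller) = 114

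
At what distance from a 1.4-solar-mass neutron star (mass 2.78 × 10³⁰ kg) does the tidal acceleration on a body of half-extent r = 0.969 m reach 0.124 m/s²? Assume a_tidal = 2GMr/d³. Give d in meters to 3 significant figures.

2GMr/d³ = a_tidal  ⇒  d = (2GMr / a_tidal)^(1/3)
d = (2 × 6.674×10⁻¹¹ × (2.78 × 10³⁰) × (0.969) / (0.124))^(1/3)
  = 1.43 × 10⁷ m

1.43 × 10⁷ m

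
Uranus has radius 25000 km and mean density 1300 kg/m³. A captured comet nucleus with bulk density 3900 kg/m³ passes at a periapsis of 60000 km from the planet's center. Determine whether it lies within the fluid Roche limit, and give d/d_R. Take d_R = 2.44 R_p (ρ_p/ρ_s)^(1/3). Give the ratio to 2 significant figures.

d_R = 2.44 × (25000 km) × (1300/3900)^(1/3) = 42300 km
d/d_R = (60000) / (42300) = 1.4
Since d/d_R > 1, the body is outside the Roche limit.

outside; d/d_R ≈ 1.4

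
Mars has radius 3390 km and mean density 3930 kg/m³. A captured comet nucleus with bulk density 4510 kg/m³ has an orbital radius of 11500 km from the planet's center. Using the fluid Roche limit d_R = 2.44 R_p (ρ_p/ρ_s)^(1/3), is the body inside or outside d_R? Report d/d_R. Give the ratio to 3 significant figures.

outside; d/d_R ≈ 1.46

d_R = 2.44 × (3390 km) × (3930/4510)^(1/3) = 7901 km
d/d_R = (11500) / (7901) = 1.46
Since d/d_R > 1, the body is outside the Roche limit.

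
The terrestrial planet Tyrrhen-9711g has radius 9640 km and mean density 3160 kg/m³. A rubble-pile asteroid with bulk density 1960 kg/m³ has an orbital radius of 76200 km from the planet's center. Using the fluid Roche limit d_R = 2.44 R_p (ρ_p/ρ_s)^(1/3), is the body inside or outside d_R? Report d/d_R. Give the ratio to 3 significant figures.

outside; d/d_R ≈ 2.76

d_R = 2.44 × (9640 km) × (3160/1960)^(1/3) = 27580 km
d/d_R = (76200) / (27580) = 2.76
Since d/d_R > 1, the body is outside the Roche limit.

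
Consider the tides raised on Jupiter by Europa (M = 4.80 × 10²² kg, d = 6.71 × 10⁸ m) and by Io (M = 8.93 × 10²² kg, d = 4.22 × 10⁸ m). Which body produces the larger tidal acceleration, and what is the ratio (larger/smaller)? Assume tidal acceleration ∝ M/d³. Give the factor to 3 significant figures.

Io, by a factor of ≈ 7.48

The tide-raising term goes as M/d³ (the gradient of a 1/d² field).
Europa: (4.80 × 10²²) / (6.71 × 10⁸)³ = 1.589 × 10⁻⁴
Io: (8.93 × 10²²) / (4.22 × 10⁸)³ = 1.188 × 10⁻³
Ratio (larger/smaller) = 7.48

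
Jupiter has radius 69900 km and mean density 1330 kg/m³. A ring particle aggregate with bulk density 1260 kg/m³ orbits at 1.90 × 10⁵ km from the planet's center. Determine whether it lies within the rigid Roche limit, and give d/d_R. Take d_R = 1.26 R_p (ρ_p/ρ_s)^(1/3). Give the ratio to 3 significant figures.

d_R = 1.26 × (69900 km) × (1330/1260)^(1/3) = 89680 km
d/d_R = (1.90 × 10⁵) / (89680) = 2.12
Since d/d_R > 1, the body is outside the Roche limit.

outside; d/d_R ≈ 2.12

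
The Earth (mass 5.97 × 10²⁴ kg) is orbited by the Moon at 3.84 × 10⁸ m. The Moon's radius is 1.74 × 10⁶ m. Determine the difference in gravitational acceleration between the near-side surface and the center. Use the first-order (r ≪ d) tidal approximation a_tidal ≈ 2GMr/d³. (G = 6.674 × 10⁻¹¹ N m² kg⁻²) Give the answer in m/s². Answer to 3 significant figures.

a_tidal = 2GMr/d³
        = 2 × (6.674 × 10⁻¹¹) × (5.97 × 10²⁴) × (1.74 × 10⁶) / (3.84 × 10⁸)³
        = 2.45 × 10⁻⁵ m/s²

2.45 × 10⁻⁵ m/s²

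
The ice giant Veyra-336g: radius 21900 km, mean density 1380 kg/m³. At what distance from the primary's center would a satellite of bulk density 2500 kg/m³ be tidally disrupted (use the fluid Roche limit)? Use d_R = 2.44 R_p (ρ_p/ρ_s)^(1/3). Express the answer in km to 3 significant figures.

43800 km

d_R = 2.44 × 21900 km × (1380/2500)^(1/3)
    = 43800 km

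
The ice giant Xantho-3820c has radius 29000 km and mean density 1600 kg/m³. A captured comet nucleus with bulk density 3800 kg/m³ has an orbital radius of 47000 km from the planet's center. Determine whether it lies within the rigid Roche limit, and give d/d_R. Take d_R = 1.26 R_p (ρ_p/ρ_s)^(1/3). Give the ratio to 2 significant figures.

outside; d/d_R ≈ 1.7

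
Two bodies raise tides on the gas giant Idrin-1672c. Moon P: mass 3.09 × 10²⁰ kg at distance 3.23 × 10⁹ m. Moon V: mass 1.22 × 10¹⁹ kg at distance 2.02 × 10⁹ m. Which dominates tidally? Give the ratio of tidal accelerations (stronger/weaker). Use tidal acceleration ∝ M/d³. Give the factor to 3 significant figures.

Moon P, by a factor of ≈ 6.20

Tidal acceleration ∝ M/d³, so compare M/d³ for each.
Moon P: (3.09 × 10²⁰) / (3.23 × 10⁹)³ = 9.170 × 10⁻⁹
Moon V: (1.22 × 10¹⁹) / (2.02 × 10⁹)³ = 1.480 × 10⁻⁹
Ratio (larger/smaller) = 6.20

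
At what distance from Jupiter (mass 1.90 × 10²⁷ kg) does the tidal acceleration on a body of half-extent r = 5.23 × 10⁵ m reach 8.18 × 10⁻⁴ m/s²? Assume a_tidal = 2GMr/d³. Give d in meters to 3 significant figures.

2GMr/d³ = a_tidal  ⇒  d = (2GMr / a_tidal)^(1/3)
d = (2 × 6.674×10⁻¹¹ × (1.90 × 10²⁷) × (5.23 × 10⁵) / (8.18 × 10⁻⁴))^(1/3)
  = 5.45 × 10⁸ m

5.45 × 10⁸ m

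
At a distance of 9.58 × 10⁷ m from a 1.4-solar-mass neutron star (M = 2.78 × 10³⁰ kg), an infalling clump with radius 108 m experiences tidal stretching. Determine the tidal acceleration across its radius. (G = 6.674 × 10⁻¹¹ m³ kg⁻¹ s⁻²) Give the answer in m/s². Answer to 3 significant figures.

Δa = 2GMr/d³
   = 2 × (6.674 × 10⁻¹¹) × (2.78 × 10³⁰) × (108) / (9.58 × 10⁷)³
   = 4.56 × 10⁻² m/s²

4.56 × 10⁻² m/s²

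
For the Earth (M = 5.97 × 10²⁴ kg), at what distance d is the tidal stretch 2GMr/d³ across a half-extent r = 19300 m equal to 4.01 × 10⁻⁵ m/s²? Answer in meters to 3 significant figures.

2GMr/d³ = a_tidal  ⇒  d = (2GMr / a_tidal)^(1/3)
d = (2 × 6.674×10⁻¹¹ × (5.97 × 10²⁴) × (19300) / (4.01 × 10⁻⁵))^(1/3)
  = 7.27 × 10⁷ m

7.27 × 10⁷ m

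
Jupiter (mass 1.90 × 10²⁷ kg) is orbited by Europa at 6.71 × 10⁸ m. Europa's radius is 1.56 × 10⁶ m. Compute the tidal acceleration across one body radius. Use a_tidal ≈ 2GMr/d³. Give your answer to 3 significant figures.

Δa = 2GMr/d³
   = 2 × (6.674 × 10⁻¹¹) × (1.90 × 10²⁷) × (1.56 × 10⁶) / (6.71 × 10⁸)³
   = 1.31 × 10⁻³ m/s²

1.31 × 10⁻³ m/s²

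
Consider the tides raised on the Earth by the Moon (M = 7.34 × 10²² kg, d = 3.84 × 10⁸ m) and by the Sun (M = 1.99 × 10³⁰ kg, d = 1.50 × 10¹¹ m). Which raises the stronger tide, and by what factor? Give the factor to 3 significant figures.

Compare M/d³ for the two perturbers:
The Moon: (7.34 × 10²²) / (3.84 × 10⁸)³ = 1.296 × 10⁻³
The Sun: (1.99 × 10³⁰) / (1.50 × 10¹¹)³ = 5.896 × 10⁻⁴
Ratio (larger/smaller) = 2.20

The Moon, by a factor of ≈ 2.20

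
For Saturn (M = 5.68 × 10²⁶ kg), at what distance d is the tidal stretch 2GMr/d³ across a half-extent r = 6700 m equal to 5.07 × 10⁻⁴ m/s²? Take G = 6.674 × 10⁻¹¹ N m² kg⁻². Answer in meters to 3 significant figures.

2GMr/d³ = a_tidal  ⇒  d = (2GMr / a_tidal)^(1/3)
d = (2 × 6.674×10⁻¹¹ × (5.68 × 10²⁶) × (6700) / (5.07 × 10⁻⁴))^(1/3)
  = 1.00 × 10⁸ m

1.00 × 10⁸ m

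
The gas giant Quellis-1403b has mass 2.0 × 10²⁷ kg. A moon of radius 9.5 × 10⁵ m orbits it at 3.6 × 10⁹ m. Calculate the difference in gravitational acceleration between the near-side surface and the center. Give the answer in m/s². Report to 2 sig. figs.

Differencing GM/(d−r)² and GM/d² to first order in r/d gives 2GMr/d³.
a_tidal = 2GMr/d³
        = 2 × (6.674 × 10⁻¹¹) × (2.0 × 10²⁷) × (9.5 × 10⁵) / (3.6 × 10⁹)³
        = 5.4 × 10⁻⁶ m/s²

5.4 × 10⁻⁶ m/s²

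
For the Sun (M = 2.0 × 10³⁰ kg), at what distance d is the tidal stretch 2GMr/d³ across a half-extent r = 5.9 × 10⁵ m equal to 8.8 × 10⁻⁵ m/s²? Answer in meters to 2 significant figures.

2GMr/d³ = a_tidal  ⇒  d = (2GMr / a_tidal)^(1/3)
d = (2 × 6.674×10⁻¹¹ × (2.0 × 10³⁰) × (5.9 × 10⁵) / (8.8 × 10⁻⁵))^(1/3)
  = 1.2 × 10¹⁰ m

1.2 × 10¹⁰ m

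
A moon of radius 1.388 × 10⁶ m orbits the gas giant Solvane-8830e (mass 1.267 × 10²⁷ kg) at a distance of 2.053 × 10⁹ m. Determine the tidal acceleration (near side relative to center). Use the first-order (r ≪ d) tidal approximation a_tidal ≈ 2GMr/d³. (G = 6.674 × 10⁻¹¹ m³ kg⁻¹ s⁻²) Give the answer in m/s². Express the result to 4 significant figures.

2.713 × 10⁻⁵ m/s²

a_tidal = 2GMr/d³
        = 2 × (6.674 × 10⁻¹¹) × (1.267 × 10²⁷) × (1.388 × 10⁶) / (2.053 × 10⁹)³
        = 2.713 × 10⁻⁵ m/s²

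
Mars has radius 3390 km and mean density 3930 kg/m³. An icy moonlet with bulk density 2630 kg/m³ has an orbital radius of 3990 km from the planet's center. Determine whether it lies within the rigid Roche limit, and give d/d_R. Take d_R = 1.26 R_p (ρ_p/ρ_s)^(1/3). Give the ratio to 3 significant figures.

inside; d/d_R ≈ 0.817

d_R = 1.26 × (3390 km) × (3930/2630)^(1/3) = 4883 km
d/d_R = (3990) / (4883) = 0.817
Since d/d_R < 1, the body is inside the Roche limit.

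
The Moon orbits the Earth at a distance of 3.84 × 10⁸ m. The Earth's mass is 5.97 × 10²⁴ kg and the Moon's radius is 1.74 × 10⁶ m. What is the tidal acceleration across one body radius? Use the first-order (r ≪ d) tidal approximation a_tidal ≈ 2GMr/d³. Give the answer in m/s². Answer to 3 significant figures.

2.45 × 10⁻⁵ m/s²

Δg = 2GMr/d³
   = 2 × (6.674 × 10⁻¹¹) × (5.97 × 10²⁴) × (1.74 × 10⁶) / (3.84 × 10⁸)³
   = 2.45 × 10⁻⁵ m/s²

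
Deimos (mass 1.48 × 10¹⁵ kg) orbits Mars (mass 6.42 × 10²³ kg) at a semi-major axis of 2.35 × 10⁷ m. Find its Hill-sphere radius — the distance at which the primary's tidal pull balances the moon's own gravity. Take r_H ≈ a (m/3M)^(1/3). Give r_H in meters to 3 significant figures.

r_H ≈ a (m/3M)^(1/3)
    = (2.35 × 10⁷) × (1.48 × 10¹⁵ / (3 × 6.42 × 10²³))^(1/3)
    = 2.15 × 10⁴ m

2.15 × 10⁴ m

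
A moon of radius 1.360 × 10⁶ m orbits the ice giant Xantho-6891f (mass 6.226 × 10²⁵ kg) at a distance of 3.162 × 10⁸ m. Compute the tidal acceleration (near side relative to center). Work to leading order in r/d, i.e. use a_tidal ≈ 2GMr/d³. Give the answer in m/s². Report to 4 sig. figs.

3.575 × 10⁻⁴ m/s²

a_tidal = 2GMr/d³
        = 2 × (6.674 × 10⁻¹¹) × (6.226 × 10²⁵) × (1.360 × 10⁶) / (3.162 × 10⁸)³
        = 3.575 × 10⁻⁴ m/s²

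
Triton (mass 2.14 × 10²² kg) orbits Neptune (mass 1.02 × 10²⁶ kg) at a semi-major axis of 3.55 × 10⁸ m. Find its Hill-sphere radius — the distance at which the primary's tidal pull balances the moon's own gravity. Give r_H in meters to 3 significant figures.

r_H ≈ a (m/3M)^(1/3)
    = (3.55 × 10⁸) × (2.14 × 10²² / (3 × 1.02 × 10²⁶))^(1/3)
    = 1.46 × 10⁷ m

1.46 × 10⁷ m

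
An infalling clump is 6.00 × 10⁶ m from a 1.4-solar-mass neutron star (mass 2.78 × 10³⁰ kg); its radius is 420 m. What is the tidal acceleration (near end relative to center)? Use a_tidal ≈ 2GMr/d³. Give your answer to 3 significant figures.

7.22 × 10² m/s²

Δa = 2GMr/d³
   = 2 × (6.674 × 10⁻¹¹) × (2.78 × 10³⁰) × (420) / (6.00 × 10⁶)³
   = 7.22 × 10² m/s²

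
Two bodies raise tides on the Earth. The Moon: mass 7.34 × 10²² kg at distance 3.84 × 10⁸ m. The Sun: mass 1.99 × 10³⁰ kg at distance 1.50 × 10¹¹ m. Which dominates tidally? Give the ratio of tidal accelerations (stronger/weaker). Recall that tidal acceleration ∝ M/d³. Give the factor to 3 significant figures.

The Moon, by a factor of ≈ 2.20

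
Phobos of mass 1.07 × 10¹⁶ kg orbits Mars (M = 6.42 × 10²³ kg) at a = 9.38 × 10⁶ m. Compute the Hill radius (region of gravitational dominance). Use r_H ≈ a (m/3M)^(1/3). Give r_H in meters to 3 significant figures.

1.66 × 10⁴ m

r_H ≈ a (m/3M)^(1/3)
    = (9.38 × 10⁶) × (1.07 × 10¹⁶ / (3 × 6.42 × 10²³))^(1/3)
    = 1.66 × 10⁴ m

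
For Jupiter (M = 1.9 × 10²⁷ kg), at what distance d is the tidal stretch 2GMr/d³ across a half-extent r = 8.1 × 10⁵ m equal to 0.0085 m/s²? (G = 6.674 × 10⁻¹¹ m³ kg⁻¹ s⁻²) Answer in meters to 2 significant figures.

2.9 × 10⁸ m

2GMr/d³ = a_tidal  ⇒  d = (2GMr / a_tidal)^(1/3)
d = (2 × 6.674×10⁻¹¹ × (1.9 × 10²⁷) × (8.1 × 10⁵) / (0.0085))^(1/3)
  = 2.9 × 10⁸ m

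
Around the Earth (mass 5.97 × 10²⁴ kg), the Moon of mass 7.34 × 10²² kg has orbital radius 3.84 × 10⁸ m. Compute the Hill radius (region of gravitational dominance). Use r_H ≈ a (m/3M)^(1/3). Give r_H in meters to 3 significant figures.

r_H ≈ a (m/3M)^(1/3)
    = (3.84 × 10⁸) × (7.34 × 10²² / (3 × 5.97 × 10²⁴))^(1/3)
    = 6.15 × 10⁷ m

6.15 × 10⁷ m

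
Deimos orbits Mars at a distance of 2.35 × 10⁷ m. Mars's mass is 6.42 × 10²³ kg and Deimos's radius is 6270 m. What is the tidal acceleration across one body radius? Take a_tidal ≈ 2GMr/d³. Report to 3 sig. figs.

4.14 × 10⁻⁵ m/s²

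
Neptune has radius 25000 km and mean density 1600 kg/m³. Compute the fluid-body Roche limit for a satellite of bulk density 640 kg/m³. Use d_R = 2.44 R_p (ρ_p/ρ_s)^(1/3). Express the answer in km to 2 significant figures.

83000 km

d_R = 2.44 × 25000 km × (1600/640)^(1/3)
    = 83000 km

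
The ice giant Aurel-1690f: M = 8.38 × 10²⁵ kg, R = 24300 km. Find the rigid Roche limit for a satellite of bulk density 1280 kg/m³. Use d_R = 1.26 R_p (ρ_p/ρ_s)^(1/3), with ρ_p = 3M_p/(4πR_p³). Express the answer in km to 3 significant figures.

ρ_p = 3M_p/(4πR_p³) = 3 × (8.38 × 10²⁵) / (4π × (2.43 × 10⁷ m)³) = 1390 kg/m³
d_R = 1.26 × 24300 km × (1390/1280)^(1/3)
    = 31500 km

31500 km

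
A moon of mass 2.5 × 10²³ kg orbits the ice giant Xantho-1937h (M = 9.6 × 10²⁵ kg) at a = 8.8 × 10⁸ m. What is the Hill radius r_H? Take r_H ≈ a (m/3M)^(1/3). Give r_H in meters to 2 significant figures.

8.4 × 10⁷ m

r_H ≈ a (m/3M)^(1/3)
    = (8.8 × 10⁸) × (2.5 × 10²³ / (3 × 9.6 × 10²⁵))^(1/3)
    = 8.4 × 10⁷ m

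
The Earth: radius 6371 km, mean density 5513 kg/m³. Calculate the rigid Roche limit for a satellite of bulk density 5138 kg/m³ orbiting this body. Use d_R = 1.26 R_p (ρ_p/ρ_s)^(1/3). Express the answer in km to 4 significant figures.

8218 km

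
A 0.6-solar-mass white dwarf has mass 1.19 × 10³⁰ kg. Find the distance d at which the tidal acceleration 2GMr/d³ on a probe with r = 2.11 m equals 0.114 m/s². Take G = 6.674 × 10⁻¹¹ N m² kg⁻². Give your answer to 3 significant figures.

2GMr/d³ = a_tidal  ⇒  d = (2GMr / a_tidal)^(1/3)
d = (2 × 6.674×10⁻¹¹ × (1.19 × 10³⁰) × (2.11) / (0.114))^(1/3)
  = 1.43 × 10⁷ m

1.43 × 10⁷ m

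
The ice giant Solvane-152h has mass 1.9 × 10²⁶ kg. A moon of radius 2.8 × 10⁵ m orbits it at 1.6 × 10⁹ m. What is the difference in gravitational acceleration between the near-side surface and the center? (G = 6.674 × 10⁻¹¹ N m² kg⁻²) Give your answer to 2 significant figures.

1.7 × 10⁻⁶ m/s²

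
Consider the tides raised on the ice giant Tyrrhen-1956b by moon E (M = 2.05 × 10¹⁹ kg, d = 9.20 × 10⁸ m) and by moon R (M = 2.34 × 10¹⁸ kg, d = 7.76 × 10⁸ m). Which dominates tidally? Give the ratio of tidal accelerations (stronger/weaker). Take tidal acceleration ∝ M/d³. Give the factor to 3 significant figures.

Tidal acceleration ∝ M/d³, so compare M/d³ for each.
Moon E: (2.05 × 10¹⁹) / (9.20 × 10⁸)³ = 2.633 × 10⁻⁸
Moon R: (2.34 × 10¹⁸) / (7.76 × 10⁸)³ = 5.008 × 10⁻⁹
Ratio (larger/smaller) = 5.26

Moon E, by a factor of ≈ 5.26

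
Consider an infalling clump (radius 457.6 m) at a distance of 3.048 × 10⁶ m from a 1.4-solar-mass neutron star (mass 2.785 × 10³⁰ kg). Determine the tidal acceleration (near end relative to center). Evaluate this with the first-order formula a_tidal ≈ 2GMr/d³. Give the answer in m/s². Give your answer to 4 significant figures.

Δg = 2GMr/d³
   = 2 × (6.674 × 10⁻¹¹) × (2.785 × 10³⁰) × (457.6) / (3.048 × 10⁶)³
   = 6.007 × 10³ m/s²

6.007 × 10³ m/s²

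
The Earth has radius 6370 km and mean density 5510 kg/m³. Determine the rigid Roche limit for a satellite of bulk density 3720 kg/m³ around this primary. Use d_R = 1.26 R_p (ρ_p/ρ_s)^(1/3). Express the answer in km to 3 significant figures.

9150 km

d_R = 1.26 × 6370 km × (5510/3720)^(1/3)
    = 9150 km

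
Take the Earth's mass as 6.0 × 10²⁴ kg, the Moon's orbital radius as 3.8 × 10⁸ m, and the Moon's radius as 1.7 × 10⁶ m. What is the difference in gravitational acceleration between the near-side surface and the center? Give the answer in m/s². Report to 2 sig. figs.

2.5 × 10⁻⁵ m/s²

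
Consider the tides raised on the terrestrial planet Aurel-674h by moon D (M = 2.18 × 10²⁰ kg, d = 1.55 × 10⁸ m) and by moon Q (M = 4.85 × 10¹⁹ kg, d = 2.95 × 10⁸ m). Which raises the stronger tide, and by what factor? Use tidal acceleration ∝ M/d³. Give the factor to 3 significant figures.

Moon D, by a factor of ≈ 31.0

Tidal stretch scales as M/d³; compute that for each body.
Moon D: (2.18 × 10²⁰) / (1.55 × 10⁸)³ = 5.854 × 10⁻⁵
Moon Q: (4.85 × 10¹⁹) / (2.95 × 10⁸)³ = 1.889 × 10⁻⁶
Ratio (larger/smaller) = 31.0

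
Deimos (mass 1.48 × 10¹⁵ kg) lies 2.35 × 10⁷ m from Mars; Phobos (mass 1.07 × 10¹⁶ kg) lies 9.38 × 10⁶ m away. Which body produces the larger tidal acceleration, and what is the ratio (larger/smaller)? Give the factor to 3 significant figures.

Tidal acceleration ∝ M/d³, so compare M/d³ for each.
Deimos: (1.48 × 10¹⁵) / (2.35 × 10⁷)³ = 1.140 × 10⁻⁷
Phobos: (1.07 × 10¹⁶) / (9.38 × 10⁶)³ = 1.297 × 10⁻⁵
Ratio (larger/smaller) = 114

Phobos, by a factor of ≈ 114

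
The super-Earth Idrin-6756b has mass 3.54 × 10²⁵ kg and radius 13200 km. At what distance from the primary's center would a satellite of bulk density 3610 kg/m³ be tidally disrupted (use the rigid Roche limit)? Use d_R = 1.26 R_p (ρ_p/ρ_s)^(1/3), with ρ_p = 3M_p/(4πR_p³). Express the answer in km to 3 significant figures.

16700 km

ρ_p = 3M_p/(4πR_p³) = 3 × (3.54 × 10²⁵) / (4π × (1.32 × 10⁷ m)³) = 3670 kg/m³
d_R = 1.26 × 13200 km × (3670/3610)^(1/3)
    = 16700 km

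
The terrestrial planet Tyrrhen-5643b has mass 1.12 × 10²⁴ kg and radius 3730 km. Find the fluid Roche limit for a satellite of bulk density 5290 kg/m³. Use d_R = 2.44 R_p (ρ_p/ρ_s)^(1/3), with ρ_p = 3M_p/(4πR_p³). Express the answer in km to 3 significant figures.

9020 km

ρ_p = 3M_p/(4πR_p³) = 3 × (1.12 × 10²⁴) / (4π × (3.73 × 10⁶ m)³) = 5150 kg/m³
d_R = 2.44 × 3730 km × (5150/5290)^(1/3)
    = 9020 km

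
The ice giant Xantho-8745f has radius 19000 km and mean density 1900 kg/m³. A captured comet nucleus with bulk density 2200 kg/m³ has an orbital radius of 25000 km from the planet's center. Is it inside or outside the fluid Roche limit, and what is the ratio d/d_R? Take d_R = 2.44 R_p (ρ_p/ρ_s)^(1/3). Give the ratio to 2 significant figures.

d_R = 2.44 × (19000 km) × (1900/2200)^(1/3) = 44150 km
d/d_R = (25000) / (44150) = 0.57
Since d/d_R < 1, the body is inside the Roche limit.

inside; d/d_R ≈ 0.57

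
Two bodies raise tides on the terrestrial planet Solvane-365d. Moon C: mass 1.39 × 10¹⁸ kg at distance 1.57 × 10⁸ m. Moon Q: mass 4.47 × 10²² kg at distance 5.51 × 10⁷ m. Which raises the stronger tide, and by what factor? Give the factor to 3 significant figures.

Moon Q, by a factor of ≈ 7.44 × 10⁵

Tidal acceleration ∝ M/d³, so compare M/d³ for each.
Moon C: (1.39 × 10¹⁸) / (1.57 × 10⁸)³ = 3.592 × 10⁻⁷
Moon Q: (4.47 × 10²²) / (5.51 × 10⁷)³ = 2.672 × 10⁻¹
Ratio (larger/smaller) = 7.44 × 10⁵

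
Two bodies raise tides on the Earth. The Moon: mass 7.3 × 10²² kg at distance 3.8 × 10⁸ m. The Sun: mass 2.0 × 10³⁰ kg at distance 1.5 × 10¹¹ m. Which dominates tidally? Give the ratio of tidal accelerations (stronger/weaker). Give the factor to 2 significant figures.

Compare M/d³ for the two perturbers:
The Moon: (7.3 × 10²²) / (3.8 × 10⁸)³ = 1.330 × 10⁻³
The Sun: (2.0 × 10³⁰) / (1.5 × 10¹¹)³ = 5.926 × 10⁻⁴
Ratio (larger/smaller) = 2.2

The Moon, by a factor of ≈ 2.2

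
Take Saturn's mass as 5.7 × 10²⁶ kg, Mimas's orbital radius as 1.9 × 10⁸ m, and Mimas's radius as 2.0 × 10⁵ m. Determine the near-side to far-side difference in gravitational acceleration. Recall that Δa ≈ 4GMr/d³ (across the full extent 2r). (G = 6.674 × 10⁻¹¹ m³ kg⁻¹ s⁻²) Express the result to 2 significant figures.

Δg = 4GMr/d³
   = 4 × (6.674 × 10⁻¹¹) × (5.7 × 10²⁶) × (2.0 × 10⁵) / (1.9 × 10⁸)³
   = 4.4 × 10⁻³ m/s²

4.4 × 10⁻³ m/s²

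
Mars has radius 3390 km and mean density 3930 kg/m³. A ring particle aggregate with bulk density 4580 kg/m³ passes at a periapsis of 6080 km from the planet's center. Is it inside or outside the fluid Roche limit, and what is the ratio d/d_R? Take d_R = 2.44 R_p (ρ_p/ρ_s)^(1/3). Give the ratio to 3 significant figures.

d_R = 2.44 × (3390 km) × (3930/4580)^(1/3) = 7860 km
d/d_R = (6080) / (7860) = 0.774
Since d/d_R < 1, the body is inside the Roche limit.

inside; d/d_R ≈ 0.774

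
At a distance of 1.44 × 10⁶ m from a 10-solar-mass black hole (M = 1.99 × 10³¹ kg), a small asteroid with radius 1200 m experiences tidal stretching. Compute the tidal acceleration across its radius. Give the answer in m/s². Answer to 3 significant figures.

The tidal stretch is the gradient of GM/d² times the body's extent r, hence the 1/d³ dependence.
Δg = 2GMr/d³
   = 2 × (6.674 × 10⁻¹¹) × (1.99 × 10³¹) × (1200) / (1.44 × 10⁶)³
   = 1.07 × 10⁶ m/s²

1.07 × 10⁶ m/s²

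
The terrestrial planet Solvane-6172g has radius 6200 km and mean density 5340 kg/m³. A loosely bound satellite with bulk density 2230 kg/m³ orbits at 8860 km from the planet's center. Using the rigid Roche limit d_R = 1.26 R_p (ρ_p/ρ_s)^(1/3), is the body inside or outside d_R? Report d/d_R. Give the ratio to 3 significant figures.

d_R = 1.26 × (6200 km) × (5340/2230)^(1/3) = 10450 km
d/d_R = (8860) / (10450) = 0.848
Since d/d_R < 1, the body is inside the Roche limit.

inside; d/d_R ≈ 0.848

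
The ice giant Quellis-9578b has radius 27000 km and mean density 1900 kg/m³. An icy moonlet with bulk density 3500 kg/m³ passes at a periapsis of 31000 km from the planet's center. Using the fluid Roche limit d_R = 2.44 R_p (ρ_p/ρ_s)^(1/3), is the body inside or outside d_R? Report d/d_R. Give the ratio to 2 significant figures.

inside; d/d_R ≈ 0.58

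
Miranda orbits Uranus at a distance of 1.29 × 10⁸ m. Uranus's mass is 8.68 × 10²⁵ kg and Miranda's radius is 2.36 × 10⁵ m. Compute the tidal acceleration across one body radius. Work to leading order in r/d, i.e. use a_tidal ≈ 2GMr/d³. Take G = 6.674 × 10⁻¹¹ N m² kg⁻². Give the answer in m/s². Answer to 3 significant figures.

1.27 × 10⁻³ m/s²

Since r ≪ d, expand the inverse-square field across one radius to get the leading 2GMr/d³ term.
Δg = 2GMr/d³
   = 2 × (6.674 × 10⁻¹¹) × (8.68 × 10²⁵) × (2.36 × 10⁵) / (1.29 × 10⁸)³
   = 1.27 × 10⁻³ m/s²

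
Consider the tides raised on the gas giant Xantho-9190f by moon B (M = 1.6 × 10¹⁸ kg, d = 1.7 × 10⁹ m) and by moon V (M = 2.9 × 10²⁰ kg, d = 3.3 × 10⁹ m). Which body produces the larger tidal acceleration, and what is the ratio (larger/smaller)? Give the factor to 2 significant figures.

Tidal acceleration ∝ M/d³, so compare M/d³ for each.
Moon B: (1.6 × 10¹⁸) / (1.7 × 10⁹)³ = 3.257 × 10⁻¹⁰
Moon V: (2.9 × 10²⁰) / (3.3 × 10⁹)³ = 8.070 × 10⁻⁹
Ratio (larger/smaller) = 25

Moon V, by a factor of ≈ 25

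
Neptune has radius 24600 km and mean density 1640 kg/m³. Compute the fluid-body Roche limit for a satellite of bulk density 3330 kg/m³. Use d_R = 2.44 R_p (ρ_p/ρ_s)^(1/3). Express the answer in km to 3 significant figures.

47400 km

d_R = 2.44 × 24600 km × (1640/3330)^(1/3)
    = 47400 km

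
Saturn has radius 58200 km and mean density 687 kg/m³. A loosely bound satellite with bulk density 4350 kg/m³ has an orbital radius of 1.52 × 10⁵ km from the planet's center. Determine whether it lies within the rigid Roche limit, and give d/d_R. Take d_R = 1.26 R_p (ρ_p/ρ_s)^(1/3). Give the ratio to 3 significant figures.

d_R = 1.26 × (58200 km) × (687/4350)^(1/3) = 39640 km
d/d_R = (1.52 × 10⁵) / (39640) = 3.83
Since d/d_R > 1, the body is outside the Roche limit.

outside; d/d_R ≈ 3.83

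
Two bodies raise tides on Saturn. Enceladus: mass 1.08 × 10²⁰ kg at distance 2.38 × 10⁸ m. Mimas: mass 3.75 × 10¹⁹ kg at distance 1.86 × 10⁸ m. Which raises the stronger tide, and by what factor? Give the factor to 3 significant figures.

Tidal stretch scales as M/d³; compute that for each body.
Enceladus: (1.08 × 10²⁰) / (2.38 × 10⁸)³ = 8.011 × 10⁻⁶
Mimas: (3.75 × 10¹⁹) / (1.86 × 10⁸)³ = 5.828 × 10⁻⁶
Ratio (larger/smaller) = 1.37

Enceladus, by a factor of ≈ 1.37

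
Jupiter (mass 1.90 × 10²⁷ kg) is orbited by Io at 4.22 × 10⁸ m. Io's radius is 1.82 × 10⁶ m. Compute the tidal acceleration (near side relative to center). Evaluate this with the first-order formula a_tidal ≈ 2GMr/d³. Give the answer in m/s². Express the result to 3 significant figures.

a_tidal = 2GMr/d³
        = 2 × (6.674 × 10⁻¹¹) × (1.90 × 10²⁷) × (1.82 × 10⁶) / (4.22 × 10⁸)³
        = 6.14 × 10⁻³ m/s²

6.14 × 10⁻³ m/s²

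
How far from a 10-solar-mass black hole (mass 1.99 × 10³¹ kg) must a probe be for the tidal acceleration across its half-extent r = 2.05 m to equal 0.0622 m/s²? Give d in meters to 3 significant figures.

4.44 × 10⁷ m

2GMr/d³ = a_tidal  ⇒  d = (2GMr / a_tidal)^(1/3)
d = (2 × 6.674×10⁻¹¹ × (1.99 × 10³¹) × (2.05) / (0.0622))^(1/3)
  = 4.44 × 10⁷ m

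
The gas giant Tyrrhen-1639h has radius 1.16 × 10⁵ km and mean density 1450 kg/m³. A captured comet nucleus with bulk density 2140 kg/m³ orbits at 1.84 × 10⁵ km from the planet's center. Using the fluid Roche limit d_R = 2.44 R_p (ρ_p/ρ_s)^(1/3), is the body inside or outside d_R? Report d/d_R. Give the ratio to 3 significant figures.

inside; d/d_R ≈ 0.740

d_R = 2.44 × (1.16 × 10⁵ km) × (1450/2140)^(1/3) = 2.486 × 10⁵ km
d/d_R = (1.84 × 10⁵) / (2.486 × 10⁵) = 0.740
Since d/d_R < 1, the body is inside the Roche limit.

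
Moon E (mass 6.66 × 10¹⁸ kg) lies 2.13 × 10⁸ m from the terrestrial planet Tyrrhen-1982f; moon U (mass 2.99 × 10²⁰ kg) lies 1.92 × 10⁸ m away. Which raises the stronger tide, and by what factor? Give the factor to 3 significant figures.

The tide-raising term goes as M/d³ (the gradient of a 1/d² field).
Moon E: (6.66 × 10¹⁸) / (2.13 × 10⁸)³ = 6.892 × 10⁻⁷
Moon U: (2.99 × 10²⁰) / (1.92 × 10⁸)³ = 4.224 × 10⁻⁵
Ratio (larger/smaller) = 61.3

Moon U, by a factor of ≈ 61.3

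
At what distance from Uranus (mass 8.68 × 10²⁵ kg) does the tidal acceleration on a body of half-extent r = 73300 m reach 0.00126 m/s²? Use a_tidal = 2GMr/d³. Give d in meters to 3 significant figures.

8.77 × 10⁷ m

2GMr/d³ = a_tidal  ⇒  d = (2GMr / a_tidal)^(1/3)
d = (2 × 6.674×10⁻¹¹ × (8.68 × 10²⁵) × (73300) / (0.00126))^(1/3)
  = 8.77 × 10⁷ m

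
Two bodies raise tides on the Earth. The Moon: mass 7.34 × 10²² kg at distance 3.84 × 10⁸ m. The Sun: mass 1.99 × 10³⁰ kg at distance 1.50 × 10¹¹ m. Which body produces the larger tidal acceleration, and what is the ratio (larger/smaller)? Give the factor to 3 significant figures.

The tide-raising term goes as M/d³ (the gradient of a 1/d² field).
The Moon: (7.34 × 10²²) / (3.84 × 10⁸)³ = 1.296 × 10⁻³
The Sun: (1.99 × 10³⁰) / (1.50 × 10¹¹)³ = 5.896 × 10⁻⁴
Ratio (larger/smaller) = 2.20

The Moon, by a factor of ≈ 2.20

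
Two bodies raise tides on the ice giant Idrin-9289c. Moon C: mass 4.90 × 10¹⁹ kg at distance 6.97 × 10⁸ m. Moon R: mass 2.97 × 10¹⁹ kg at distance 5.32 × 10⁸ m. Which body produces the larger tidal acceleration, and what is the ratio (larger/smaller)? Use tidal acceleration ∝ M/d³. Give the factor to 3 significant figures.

Moon R, by a factor of ≈ 1.36

Tidal acceleration ∝ M/d³, so compare M/d³ for each.
Moon C: (4.90 × 10¹⁹) / (6.97 × 10⁸)³ = 1.447 × 10⁻⁷
Moon R: (2.97 × 10¹⁹) / (5.32 × 10⁸)³ = 1.973 × 10⁻⁷
Ratio (larger/smaller) = 1.36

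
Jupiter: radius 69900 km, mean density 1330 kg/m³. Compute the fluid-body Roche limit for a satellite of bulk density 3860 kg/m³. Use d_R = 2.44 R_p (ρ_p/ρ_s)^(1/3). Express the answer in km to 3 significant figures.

1.20 × 10⁵ km

d_R = 2.44 × 69900 km × (1330/3860)^(1/3)
    = 1.20 × 10⁵ km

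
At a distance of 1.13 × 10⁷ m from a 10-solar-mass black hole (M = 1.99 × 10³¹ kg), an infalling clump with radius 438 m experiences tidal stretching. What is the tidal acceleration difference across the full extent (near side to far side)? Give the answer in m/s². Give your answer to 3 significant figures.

a_tidal = 4GMr/d³
        = 4 × (6.674 × 10⁻¹¹) × (1.99 × 10³¹) × (438) / (1.13 × 10⁷)³
        = 1.61 × 10³ m/s²

1.61 × 10³ m/s²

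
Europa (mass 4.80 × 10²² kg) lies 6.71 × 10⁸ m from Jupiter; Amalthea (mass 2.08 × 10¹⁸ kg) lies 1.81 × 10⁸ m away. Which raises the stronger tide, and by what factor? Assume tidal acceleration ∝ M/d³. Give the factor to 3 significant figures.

Compare M/d³ for the two perturbers:
Europa: (4.80 × 10²²) / (6.71 × 10⁸)³ = 1.589 × 10⁻⁴
Amalthea: (2.08 × 10¹⁸) / (1.81 × 10⁸)³ = 3.508 × 10⁻⁷
Ratio (larger/smaller) = 453

Europa, by a factor of ≈ 453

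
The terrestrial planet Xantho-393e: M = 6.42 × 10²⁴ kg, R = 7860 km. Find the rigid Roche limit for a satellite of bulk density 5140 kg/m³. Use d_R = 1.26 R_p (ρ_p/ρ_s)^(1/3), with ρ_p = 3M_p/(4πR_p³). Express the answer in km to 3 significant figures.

8420 km

ρ_p = 3M_p/(4πR_p³) = 3 × (6.42 × 10²⁴) / (4π × (7.86 × 10⁶ m)³) = 3160 kg/m³
d_R = 1.26 × 7860 km × (3160/5140)^(1/3)
    = 8420 km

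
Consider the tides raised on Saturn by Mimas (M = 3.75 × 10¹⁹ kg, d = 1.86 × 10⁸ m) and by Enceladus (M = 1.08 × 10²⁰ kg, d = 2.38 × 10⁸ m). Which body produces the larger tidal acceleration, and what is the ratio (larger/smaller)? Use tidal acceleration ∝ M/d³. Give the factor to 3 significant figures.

Tidal acceleration ∝ M/d³, so compare M/d³ for each.
Mimas: (3.75 × 10¹⁹) / (1.86 × 10⁸)³ = 5.828 × 10⁻⁶
Enceladus: (1.08 × 10²⁰) / (2.38 × 10⁸)³ = 8.011 × 10⁻⁶
Ratio (larger/smaller) = 1.37

Enceladus, by a factor of ≈ 1.37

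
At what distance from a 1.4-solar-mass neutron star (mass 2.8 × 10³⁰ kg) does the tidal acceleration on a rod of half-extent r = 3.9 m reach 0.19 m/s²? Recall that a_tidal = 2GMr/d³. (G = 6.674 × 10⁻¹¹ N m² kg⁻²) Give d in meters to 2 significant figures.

2GMr/d³ = a_tidal  ⇒  d = (2GMr / a_tidal)^(1/3)
d = (2 × 6.674×10⁻¹¹ × (2.8 × 10³⁰) × (3.9) / (0.19))^(1/3)
  = 2.0 × 10⁷ m

2.0 × 10⁷ m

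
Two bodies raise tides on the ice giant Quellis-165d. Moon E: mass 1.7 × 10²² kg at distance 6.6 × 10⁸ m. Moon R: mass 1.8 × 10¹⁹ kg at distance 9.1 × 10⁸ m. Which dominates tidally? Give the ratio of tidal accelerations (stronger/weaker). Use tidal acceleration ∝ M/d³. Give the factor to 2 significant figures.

Compare M/d³ for the two perturbers:
Moon E: (1.7 × 10²²) / (6.6 × 10⁸)³ = 5.913 × 10⁻⁵
Moon R: (1.8 × 10¹⁹) / (9.1 × 10⁸)³ = 2.389 × 10⁻⁸
Ratio (larger/smaller) = 2500

Moon E, by a factor of ≈ 2500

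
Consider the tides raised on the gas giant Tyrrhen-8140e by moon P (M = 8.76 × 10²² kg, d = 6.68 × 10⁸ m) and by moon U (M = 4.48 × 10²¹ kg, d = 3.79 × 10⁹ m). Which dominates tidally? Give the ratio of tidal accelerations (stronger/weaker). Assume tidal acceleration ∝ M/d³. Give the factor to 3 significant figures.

Tidal acceleration ∝ M/d³, so compare M/d³ for each.
Moon P: (8.76 × 10²²) / (6.68 × 10⁸)³ = 2.939 × 10⁻⁴
Moon U: (4.48 × 10²¹) / (3.79 × 10⁹)³ = 8.229 × 10⁻⁸
Ratio (larger/smaller) = 3570

Moon P, by a factor of ≈ 3570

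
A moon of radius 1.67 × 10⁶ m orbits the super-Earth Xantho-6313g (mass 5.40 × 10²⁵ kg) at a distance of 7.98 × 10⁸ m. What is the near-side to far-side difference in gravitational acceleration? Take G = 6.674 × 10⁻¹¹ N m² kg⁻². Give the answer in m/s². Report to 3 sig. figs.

4.74 × 10⁻⁵ m/s²

a_tidal = 4GMr/d³
        = 4 × (6.674 × 10⁻¹¹) × (5.40 × 10²⁵) × (1.67 × 10⁶) / (7.98 × 10⁸)³
        = 4.74 × 10⁻⁵ m/s²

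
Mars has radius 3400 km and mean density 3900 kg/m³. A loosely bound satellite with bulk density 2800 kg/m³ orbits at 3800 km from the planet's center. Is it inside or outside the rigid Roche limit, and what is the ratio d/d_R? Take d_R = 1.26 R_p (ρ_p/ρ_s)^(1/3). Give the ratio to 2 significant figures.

inside; d/d_R ≈ 0.79

d_R = 1.26 × (3400 km) × (3900/2800)^(1/3) = 4784 km
d/d_R = (3800) / (4784) = 0.79
Since d/d_R < 1, the body is inside the Roche limit.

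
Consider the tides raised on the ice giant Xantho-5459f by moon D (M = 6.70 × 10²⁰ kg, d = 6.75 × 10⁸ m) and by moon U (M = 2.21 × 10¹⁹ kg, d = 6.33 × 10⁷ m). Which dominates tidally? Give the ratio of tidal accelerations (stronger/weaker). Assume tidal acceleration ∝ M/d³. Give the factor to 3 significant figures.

The tide-raising term goes as M/d³ (the gradient of a 1/d² field).
Moon D: (6.70 × 10²⁰) / (6.75 × 10⁸)³ = 2.179 × 10⁻⁶
Moon U: (2.21 × 10¹⁹) / (6.33 × 10⁷)³ = 8.713 × 10⁻⁵
Ratio (larger/smaller) = 40.0

Moon U, by a factor of ≈ 40.0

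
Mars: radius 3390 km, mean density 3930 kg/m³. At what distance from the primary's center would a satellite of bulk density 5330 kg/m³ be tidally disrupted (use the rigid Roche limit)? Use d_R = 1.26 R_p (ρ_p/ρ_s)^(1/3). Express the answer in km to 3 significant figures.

3860 km

d_R = 1.26 × 3390 km × (3930/5330)^(1/3)
    = 3860 km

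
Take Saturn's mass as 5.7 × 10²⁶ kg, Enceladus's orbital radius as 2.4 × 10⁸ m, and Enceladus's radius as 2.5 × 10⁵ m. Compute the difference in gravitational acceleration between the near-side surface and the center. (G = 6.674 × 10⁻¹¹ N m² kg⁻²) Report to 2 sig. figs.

1.4 × 10⁻³ m/s²

a_tidal = 2GMr/d³
        = 2 × (6.674 × 10⁻¹¹) × (5.7 × 10²⁶) × (2.5 × 10⁵) / (2.4 × 10⁸)³
        = 1.4 × 10⁻³ m/s²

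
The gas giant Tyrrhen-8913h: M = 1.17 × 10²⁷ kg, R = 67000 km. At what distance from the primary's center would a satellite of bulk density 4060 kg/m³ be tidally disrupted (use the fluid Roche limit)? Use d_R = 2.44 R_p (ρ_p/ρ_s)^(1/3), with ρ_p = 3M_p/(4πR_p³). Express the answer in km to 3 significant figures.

1.00 × 10⁵ km

ρ_p = 3M_p/(4πR_p³) = 3 × (1.17 × 10²⁷) / (4π × (6.70 × 10⁷ m)³) = 929 kg/m³
d_R = 2.44 × 67000 km × (929/4060)^(1/3)
    = 1.00 × 10⁵ km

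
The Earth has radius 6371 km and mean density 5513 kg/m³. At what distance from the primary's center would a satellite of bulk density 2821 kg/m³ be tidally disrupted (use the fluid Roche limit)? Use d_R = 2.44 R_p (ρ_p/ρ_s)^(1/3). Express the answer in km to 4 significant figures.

19440 km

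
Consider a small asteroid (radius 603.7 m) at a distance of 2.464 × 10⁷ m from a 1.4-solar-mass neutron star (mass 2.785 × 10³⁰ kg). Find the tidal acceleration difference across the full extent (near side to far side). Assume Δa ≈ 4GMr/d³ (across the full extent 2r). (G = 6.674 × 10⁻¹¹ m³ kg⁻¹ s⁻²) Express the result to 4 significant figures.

3.000 × 10¹ m/s²

The field gradient is 2GM/d³; across the full diameter 2r the difference is 4GMr/d³.
a_tidal = 4GMr/d³
        = 4 × (6.674 × 10⁻¹¹) × (2.785 × 10³⁰) × (603.7) / (2.464 × 10⁷)³
        = 3.000 × 10¹ m/s²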